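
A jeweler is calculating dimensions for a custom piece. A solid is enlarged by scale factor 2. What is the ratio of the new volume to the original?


Linear scale factor k = 2
Rule: under a linear scaling by k, volumes scale by k^3.
k^3 = 2 * 2 * 2
k^3 = 4 * 2
k^3 = 8
Volume scales by a factor of 8.
8 (dimensionless)


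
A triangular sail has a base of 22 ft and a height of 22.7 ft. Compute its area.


Shape: triangle
Base b = 22 ft, Height h = 22.7 ft
Formula: A = (1/2) * b * h
A = 0.5 * 22 * 22.7
A = 0.5 * 499.4
A = 249.7
249.7 ft^2


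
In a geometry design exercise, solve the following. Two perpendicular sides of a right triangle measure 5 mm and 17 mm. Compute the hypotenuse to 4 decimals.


Shape: right triangle
Legs a = 5 mm, b = 17 mm
Formula: c = sqrt(a^2 + b^2)
a^2 = 25, b^2 = 289
a^2 + b^2 = 314
c = sqrt(314)
c = 17.72
17.72 mm


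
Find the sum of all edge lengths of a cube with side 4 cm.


Shape: cube
Side s = 4 cm
A cube has 12 edges, all equal.
Formula: total edge length = 12 * s
Total = 12 * 4
Total = 48
48 cm


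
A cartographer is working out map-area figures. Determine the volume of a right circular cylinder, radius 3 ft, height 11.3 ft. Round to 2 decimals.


Shape: cylinder
Radius r = 3 ft, Height h = 11.3 ft
Formula: V = pi * r^2 * h
r^2 = 9
V = pi * 9 * 11.3
V = 101.7 * pi
V = 319.5
319.5 ft^3


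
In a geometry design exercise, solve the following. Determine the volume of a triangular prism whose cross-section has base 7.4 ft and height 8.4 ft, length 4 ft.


Shape: triangular prism
Triangle base = 7.4 ft, triangle height = 8.4 ft, prism length L = 4 ft
Formula: V = (1/2 * b * h_tri) * L
Cross-section area = 0.5 * 7.4 * 8.4 = 31.08
V = 31.08 * 4
V = 124.32
124.32 ft^3


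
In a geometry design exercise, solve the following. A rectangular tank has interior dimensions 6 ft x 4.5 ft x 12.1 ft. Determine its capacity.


Shape: rectangular prism
l = 6 ft, w = 4.5 ft, h = 12.1 ft
Formula: V = l * w * h
V = 6 * 4.5 * 12.1
V = 27 * 12.1
V = 326.7
326.7 ft^3


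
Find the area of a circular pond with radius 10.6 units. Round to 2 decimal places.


Shape: circle
Radius r = 10.6 units
Formula: A = pi * r^2
r^2 = 10.6^2 = 112.36
A = pi * 112.36
A = 352.99
352.99 units^2


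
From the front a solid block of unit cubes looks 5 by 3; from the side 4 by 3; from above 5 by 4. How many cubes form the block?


Orthographic views of a solid rectangular block:
Front view 5 x 3 -> length = 5, height = 3
Side view 4 x 3 -> width = 4, height = 3 (consistent)
Top view 5 x 4 -> confirms length = 5, width = 4
The block is 5 x 4 x 3.
Total unit cubes = 5 * 4 * 3 = 60
60 unit cubes


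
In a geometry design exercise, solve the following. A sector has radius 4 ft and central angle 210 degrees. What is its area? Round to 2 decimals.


Shape: circular sector
Radius r = 4 ft, Angle = 210 degrees
Formula: A = (angle/360) * pi * r^2
r^2 = 16
Fraction of circle = 210/360
A = (210/360) * pi * 16
A = 9.333333 * pi
A = 29.32
29.32 ft^2


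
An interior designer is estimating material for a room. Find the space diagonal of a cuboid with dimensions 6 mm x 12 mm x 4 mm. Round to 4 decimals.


Shape: rectangular box (space diagonal)
l = 6 mm, w = 12 mm, h = 4 mm
Visualize: the diagonal of the base, then a right triangle with that diagonal and the height.
Formula: d = sqrt(l^2 + w^2 + h^2)
l^2 + w^2 + h^2 = 36 + 144 + 16 = 196
d = sqrt(196)
d = 14.0
14 mm


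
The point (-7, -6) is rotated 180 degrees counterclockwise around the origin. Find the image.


Transformation: rotation about the origin
Original point: (-7, -6)
Rule for 180 deg: (x, y) -> (-x, -y)
Apply: (-7, -6) -> (7, 6)
(7, 6)


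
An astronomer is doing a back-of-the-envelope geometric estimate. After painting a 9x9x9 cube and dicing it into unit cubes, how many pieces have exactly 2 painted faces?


Large cube: 9 x 9 x 9, cut into unit cubes.
n = 9, so n - 2 = 7
Cubes with 2 painted faces lie along the edges, excluding corners.
A cube has 12 edges; each contributes (n - 2) = 7 such cubes.
Count = 12 * 7 = 84
84 unit cubes


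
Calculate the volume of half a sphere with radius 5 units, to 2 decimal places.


Shape: hemisphere (half of a sphere)
Radius r = 5 units
Formula: V = (1/2) * (4/3) * pi * r^3 = (2/3) * pi * r^3
r^3 = 125
(2/3) * 125 = 83.333333
V = 83.333333 * pi
V = 261.8
261.8 units^3


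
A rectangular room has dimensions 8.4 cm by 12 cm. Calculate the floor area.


Shape: rectangle
Length l = 8.4 cm, Width w = 12 cm
Formula: A = l * w
A = 8.4 * 12
A = 100.8
100.8 cm^2


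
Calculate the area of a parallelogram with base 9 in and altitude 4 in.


Shape: parallelogram
Base b = 9 in, Height h = 4 in
Formula: A = b * h
A = 9 * 4
A = 36
36 in^2


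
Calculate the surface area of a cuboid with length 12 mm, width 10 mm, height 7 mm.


Shape: rectangular prism
l = 12 mm, w = 10 mm, h = 7 mm
Formula: SA = 2(lw + lh + wh)
lw = 120, lh = 84, wh = 70
lw + lh + wh = 274
SA = 2 * 274
SA = 548
548 mm^2


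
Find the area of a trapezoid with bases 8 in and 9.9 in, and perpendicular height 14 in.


Shape: trapezoid
Parallel sides a = 8 in, b = 9.9 in; Height h = 14 in
Formula: A = (a + b) * h / 2
a + b = 8 + 9.9 = 17.9
A = 17.9 * 14 / 2
A = 250.6 / 2
A = 125.3
125.3 in^2


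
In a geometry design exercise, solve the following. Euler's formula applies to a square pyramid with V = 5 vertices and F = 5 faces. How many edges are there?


Polyhedron: square pyramid
Euler's formula for convex polyhedra: V - E + F = 2
Given: V = 5 vertices and F = 5 faces
Solve for E:
E = V + F - 2 = 5 + 5 - 2 = 8
8 edges


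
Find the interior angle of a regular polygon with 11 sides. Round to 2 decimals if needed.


Shape: regular hendecagon (11 sides)
Formula: interior angle = (n - 2) * 180 / n
(n - 2) = 9
(n - 2) * 180 = 1620
angle = 1620 / 11
angle = 147.27
147.27 degrees


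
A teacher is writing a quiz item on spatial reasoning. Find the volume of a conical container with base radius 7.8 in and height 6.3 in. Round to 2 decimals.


Shape: cone
Radius r = 7.8 in, Height h = 6.3 in
Formula: V = (1/3) * pi * r^2 * h
r^2 = 60.84
pi * r^2 * h = pi * 60.84 * 6.3 = 383.292 * pi
V = 383.292 * pi / 3
V = 401.38
401.38 in^3


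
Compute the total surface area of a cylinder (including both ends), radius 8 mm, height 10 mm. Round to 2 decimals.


Shape: closed cylinder
Radius r = 8 mm, Height h = 10 mm
Formula: SA = 2*pi*r^2 + 2*pi*r*h = 2*pi*r*(r + h)
r + h = 18
2 * r * (r + h) = 2 * 8 * 18 = 288
SA = 288 * pi
SA = 904.78
904.78 mm^2


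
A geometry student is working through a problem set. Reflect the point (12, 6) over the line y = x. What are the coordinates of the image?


Transformation: reflection
Original point: (12, 6)
Rule for reflection over y = x: (x, y) -> (y, x)
Apply: (12, 6) -> (6, 12)
(6, 12)


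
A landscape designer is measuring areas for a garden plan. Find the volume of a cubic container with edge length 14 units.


Shape: cube
Side s = 14 units
Formula: V = s^3
V = 14 * 14 * 14
V = 196 * 14
V = 2744
2744 units^3


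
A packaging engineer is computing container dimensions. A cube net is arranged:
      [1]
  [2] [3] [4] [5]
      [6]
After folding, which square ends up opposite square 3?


Net: cross layout. Take square 3 as the base (bottom).
Fold the four squares in the horizontal row up around 3: 2 -> left, 4 -> right, 5 wraps to the top.
Fold 1 and 6 up from 3: 1 -> back, 6 -> front.
Opposite pairs are therefore: (1, 6), (2, 4), (3, 5).
Face 3 is opposite face 5.
face 5


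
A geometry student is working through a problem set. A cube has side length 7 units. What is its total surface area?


Shape: cube
Side s = 7 units
A cube has 6 square faces.
Formula: SA = 6 * s^2
s^2 = 49
SA = 6 * 49
SA = 294
294 units^2


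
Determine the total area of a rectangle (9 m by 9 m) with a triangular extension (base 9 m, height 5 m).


Composite shape: rectangle + triangle
Rectangle area = 9 * 9 = 81
Triangle area = 0.5 * 9 * 5 = 22.5
Total = 81 + 22.5
Total = 103.5
103.5 m^2


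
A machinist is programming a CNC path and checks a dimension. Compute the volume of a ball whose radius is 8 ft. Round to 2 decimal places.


Shape: sphere
Radius r = 8 ft
Formula: V = (4/3) * pi * r^3
r^3 = 512
(4/3) * 512 = 682.666667
V = 682.666667 * pi
V = 2144.66
2144.66 ft^3


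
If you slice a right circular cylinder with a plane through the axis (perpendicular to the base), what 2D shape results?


Solid: right circular cylinder
Cutting plane: through the axis (perpendicular to the base)
Visualize the intersection of the plane with the solid's surface.
The boundary of the cut region is a rectangle.
rectangle


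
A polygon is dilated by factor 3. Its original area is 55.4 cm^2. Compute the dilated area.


Linear scale factor k = 3
Original area = 55.4 cm^2
Rule: under a linear scaling by k, areas scale by k^2.
k^2 = 3^2 = 9
New area = 55.4 * 9
New area = 498.6
498.6 cm^2


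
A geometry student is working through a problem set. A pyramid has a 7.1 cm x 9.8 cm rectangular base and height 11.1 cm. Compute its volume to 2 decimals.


Shape: rectangular pyramid
Base: 7.1 cm x 9.8 cm, Height h = 11.1 cm
Formula: V = (1/3) * base_area * h
base_area = 7.1 * 9.8 = 69.58
base_area * h = 69.58 * 11.1 = 772.338
V = 772.338 / 3
V = 257.45
257.45 cm^3


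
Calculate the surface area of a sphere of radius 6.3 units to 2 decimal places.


Shape: sphere
Radius r = 6.3 units
Formula: SA = 4 * pi * r^2
r^2 = 39.69
SA = 4 * pi * 39.69
SA = 158.76 * pi
SA = 498.76
498.76 units^2


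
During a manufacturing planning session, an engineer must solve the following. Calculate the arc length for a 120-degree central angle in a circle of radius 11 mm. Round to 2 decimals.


Shape: circular arc
Radius r = 11 mm, Angle = 120 degrees
Formula: L = (angle/360) * 2 * pi * r
2 * pi * r = 22 * pi
L = (120/360) * 22 * pi
L = 7.333333 * pi
L = 23.04
23.04 mm


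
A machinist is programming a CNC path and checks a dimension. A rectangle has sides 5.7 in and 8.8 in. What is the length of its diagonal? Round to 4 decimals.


Shape: rectangle (diagonal via Pythagoras)
Sides: 5.7 in and 8.8 in
Formula: d = sqrt(l^2 + w^2)
l^2 = 32.49, w^2 = 77.44
l^2 + w^2 = 109.93
d = sqrt(109.93)
d = 10.4848
10.4848 in


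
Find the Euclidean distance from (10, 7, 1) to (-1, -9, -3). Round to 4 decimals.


3D distance between two points
P1 = (10, 7, 1), P2 = (-1, -9, -3)
Formula: d = sqrt((x2-x1)^2 + (y2-y1)^2 + (z2-z1)^2)
dx = -1 - 10 = -11
dy = -9 - 7 = -16
dz = -3 - 1 = -4
dx^2 + dy^2 + dz^2 = 121 + 256 + 16 = 393
d = sqrt(393)
d = 19.8242
19.8242 units


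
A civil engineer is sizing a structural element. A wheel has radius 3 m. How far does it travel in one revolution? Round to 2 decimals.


Shape: circle
Radius r = 3 m
Formula: C = 2 * pi * r
C = 2 * pi * 3
C = 6 * pi
C = 18.85
18.85 m


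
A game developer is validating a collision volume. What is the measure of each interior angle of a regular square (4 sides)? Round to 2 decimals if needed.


Shape: regular square (4 sides)
Formula: interior angle = (n - 2) * 180 / n
(n - 2) = 2
(n - 2) * 180 = 360
angle = 360 / 4
angle = 90
90 degrees


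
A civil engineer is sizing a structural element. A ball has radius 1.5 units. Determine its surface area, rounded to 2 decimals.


Shape: sphere
Radius r = 1.5 units
Formula: SA = 4 * pi * r^2
r^2 = 2.25
SA = 4 * pi * 2.25
SA = 9 * pi
SA = 28.27
28.27 units^2


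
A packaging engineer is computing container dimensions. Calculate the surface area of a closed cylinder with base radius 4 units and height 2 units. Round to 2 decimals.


Shape: closed cylinder
Radius r = 4 units, Height h = 2 units
Formula: SA = 2*pi*r^2 + 2*pi*r*h = 2*pi*r*(r + h)
r + h = 6
2 * r * (r + h) = 2 * 4 * 6 = 48
SA = 48 * pi
SA = 150.8
150.8 units^2


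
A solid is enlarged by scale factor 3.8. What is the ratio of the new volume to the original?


Linear scale factor k = 3.8
Rule: under a linear scaling by k, volumes scale by k^3.
k^3 = 3.8 * 3.8 * 3.8
k^3 = 14.44 * 3.8
k^3 = 54.872
Volume scales by a factor of 54.872.
54.872 (dimensionless)


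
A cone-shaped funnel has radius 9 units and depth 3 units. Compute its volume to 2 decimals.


Shape: cone
Radius r = 9 units, Height h = 3 units
Formula: V = (1/3) * pi * r^2 * h
r^2 = 81
pi * r^2 * h = pi * 81 * 3 = 243 * pi
V = 243 * pi / 3
V = 254.47
254.47 units^3


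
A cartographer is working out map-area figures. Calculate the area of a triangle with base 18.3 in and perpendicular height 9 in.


Shape: triangle
Base b = 18.3 in, Height h = 9 in
Formula: A = (1/2) * b * h
A = 0.5 * 18.3 * 9
A = 0.5 * 164.7
A = 82.35
82.35 in^2


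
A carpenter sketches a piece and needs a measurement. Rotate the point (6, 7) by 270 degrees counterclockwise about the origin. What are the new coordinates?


Transformation: rotation about the origin
Original point: (6, 7)
Rule for 270 deg counterclockwise: (x, y) -> (y, -x)
Apply: (6, 7) -> (7, -6)
(7, -6)


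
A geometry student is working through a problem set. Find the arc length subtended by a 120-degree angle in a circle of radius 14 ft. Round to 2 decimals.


Shape: circular arc
Radius r = 14 ft, Angle = 120 degrees
Formula: L = (angle/360) * 2 * pi * r
2 * pi * r = 28 * pi
L = (120/360) * 28 * pi
L = 9.333333 * pi
L = 29.32
29.32 ft


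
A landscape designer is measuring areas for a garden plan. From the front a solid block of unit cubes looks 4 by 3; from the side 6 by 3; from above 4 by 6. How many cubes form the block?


Orthographic views of a solid rectangular block:
Front view 4 x 3 -> length = 4, height = 3
Side view 6 x 3 -> width = 6, height = 3 (consistent)
Top view 4 x 6 -> confirms length = 4, width = 6
The block is 4 x 6 x 3.
Total unit cubes = 4 * 6 * 3 = 72
72 unit cubes


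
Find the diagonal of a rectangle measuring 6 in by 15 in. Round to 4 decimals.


Shape: rectangle (diagonal via Pythagoras)
Sides: 6 in and 15 in
Formula: d = sqrt(l^2 + w^2)
l^2 = 36, w^2 = 225
l^2 + w^2 = 261
d = sqrt(261)
d = 16.1555
16.1555 in


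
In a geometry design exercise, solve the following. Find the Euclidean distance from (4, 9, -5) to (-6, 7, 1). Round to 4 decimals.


3D distance between two points
P1 = (4, 9, -5), P2 = (-6, 7, 1)
Formula: d = sqrt((x2-x1)^2 + (y2-y1)^2 + (z2-z1)^2)
dx = -6 - 4 = -10
dy = 7 - 9 = -2
dz = 1 - -5 = 6
dx^2 + dy^2 + dz^2 = 100 + 4 + 36 = 140
d = sqrt(140)
d = 11.8322
11.8322 units


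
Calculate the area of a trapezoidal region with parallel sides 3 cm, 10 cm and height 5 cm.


Shape: trapezoid
Parallel sides a = 3 cm, b = 10 cm; Height h = 5 cm
Formula: A = (a + b) * h / 2
a + b = 3 + 10 = 13
A = 13 * 5 / 2
A = 65 / 2
A = 32.5
32.5 cm^2


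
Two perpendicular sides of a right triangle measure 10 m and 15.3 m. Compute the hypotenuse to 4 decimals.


Shape: right triangle
Legs a = 10 m, b = 15.3 m
Formula: c = sqrt(a^2 + b^2)
a^2 = 100, b^2 = 234.09
a^2 + b^2 = 334.09
c = sqrt(334.09)
c = 18.2781
18.2781 m


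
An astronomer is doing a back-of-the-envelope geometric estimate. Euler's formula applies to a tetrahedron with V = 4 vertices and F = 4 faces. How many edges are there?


Polyhedron: tetrahedron
Euler's formula for convex polyhedra: V - E + F = 2
Given: V = 4 vertices and F = 4 faces
Solve for E:
E = V + F - 2 = 4 + 4 - 2 = 6
6 edges


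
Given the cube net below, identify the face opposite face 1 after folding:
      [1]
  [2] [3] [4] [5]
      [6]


Net: cross layout. Take square 3 as the base (bottom).
Fold the four squares in the horizontal row up around 3: 2 -> left, 4 -> right, 5 wraps to the top.
Fold 1 and 6 up from 3: 1 -> back, 6 -> front.
Opposite pairs are therefore: (1, 6), (2, 4), (3, 5).
Face 1 is opposite face 6.
face 6


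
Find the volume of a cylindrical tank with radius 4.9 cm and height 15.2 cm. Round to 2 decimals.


Shape: cylinder
Radius r = 4.9 cm, Height h = 15.2 cm
Formula: V = pi * r^2 * h
r^2 = 24.01
V = pi * 24.01 * 15.2
V = 364.952 * pi
V = 1146.53
1146.53 cm^3


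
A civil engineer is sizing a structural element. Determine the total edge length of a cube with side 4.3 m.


Shape: cube
Side s = 4.3 m
A cube has 12 edges, all equal.
Formula: total edge length = 12 * s
Total = 12 * 4.3
Total = 51.6
51.6 m


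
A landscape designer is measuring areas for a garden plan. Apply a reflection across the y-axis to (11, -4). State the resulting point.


Transformation: reflection
Original point: (11, -4)
Rule for reflection over the y-axis: (x, y) -> (-x, y)
Apply: (11, -4) -> (-11, -4)
(-11, -4)


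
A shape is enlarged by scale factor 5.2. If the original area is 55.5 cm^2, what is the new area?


Linear scale factor k = 5.2
Original area = 55.5 cm^2
Rule: under a linear scaling by k, areas scale by k^2.
k^2 = 5.2^2 = 27.04
New area = 55.5 * 27.04
New area = 1500.72
1500.72 cm^2


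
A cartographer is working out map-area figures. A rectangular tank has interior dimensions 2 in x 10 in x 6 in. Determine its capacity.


Shape: rectangular prism
l = 2 in, w = 10 in, h = 6 in
Formula: V = l * w * h
V = 2 * 10 * 6
V = 20 * 6
V = 120
120 in^3


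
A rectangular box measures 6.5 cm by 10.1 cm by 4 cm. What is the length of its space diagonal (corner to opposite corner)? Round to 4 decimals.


Shape: rectangular box (space diagonal)
l = 6.5 cm, w = 10.1 cm, h = 4 cm
Visualize: the diagonal of the base, then a right triangle with that diagonal and the height.
Formula: d = sqrt(l^2 + w^2 + h^2)
l^2 + w^2 + h^2 = 42.25 + 102.01 + 16 = 160.26
d = sqrt(160.26)
d = 12.6594
12.6594 cm


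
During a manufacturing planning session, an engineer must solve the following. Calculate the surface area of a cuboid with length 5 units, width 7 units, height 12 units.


Shape: rectangular prism
l = 5 units, w = 7 units, h = 12 units
Formula: SA = 2(lw + lh + wh)
lw = 35, lh = 60, wh = 84
lw + lh + wh = 179
SA = 2 * 179
SA = 358
358 units^2


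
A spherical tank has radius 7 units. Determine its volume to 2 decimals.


Shape: sphere
Radius r = 7 units
Formula: V = (4/3) * pi * r^3
r^3 = 343
(4/3) * 343 = 457.333333
V = 457.333333 * pi
V = 1436.76
1436.76 units^3


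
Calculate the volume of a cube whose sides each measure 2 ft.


Shape: cube
Side s = 2 ft
Formula: V = s^3
V = 2 * 2 * 2
V = 4 * 2
V = 8
8 ft^3


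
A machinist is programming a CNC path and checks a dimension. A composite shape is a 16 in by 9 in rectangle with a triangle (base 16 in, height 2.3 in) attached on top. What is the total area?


Composite shape: rectangle + triangle
Rectangle area = 16 * 9 = 144
Triangle area = 0.5 * 16 * 2.3 = 18.4
Total = 144 + 18.4
Total = 162.4
162.4 in^2


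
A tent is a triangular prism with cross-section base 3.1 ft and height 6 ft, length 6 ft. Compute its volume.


Shape: triangular prism
Triangle base = 3.1 ft, triangle height = 6 ft, prism length L = 6 ft
Formula: V = (1/2 * b * h_tri) * L
Cross-section area = 0.5 * 3.1 * 6 = 9.3
V = 9.3 * 6
V = 55.8
55.8 ft^3


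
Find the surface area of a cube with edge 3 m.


Shape: cube
Side s = 3 m
A cube has 6 square faces.
Formula: SA = 6 * s^2
s^2 = 9
SA = 6 * 9
SA = 54
54 m^2


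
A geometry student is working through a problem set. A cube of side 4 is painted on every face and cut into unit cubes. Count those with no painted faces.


Large cube: 4 x 4 x 4, cut into unit cubes.
n = 4, so n - 2 = 2
Unpainted cubes form the interior (n - 2)^3 block.
(n - 2)^3 = 2^3 = 8
8 unit cubes


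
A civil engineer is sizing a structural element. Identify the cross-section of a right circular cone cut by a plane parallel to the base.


Solid: right circular cone
Cutting plane: parallel to the base
Visualize the intersection of the plane with the solid's surface.
The boundary of the cut region is a circle.
circle


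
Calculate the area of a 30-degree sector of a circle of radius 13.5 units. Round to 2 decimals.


Shape: circular sector
Radius r = 13.5 units, Angle = 30 degrees
Formula: A = (angle/360) * pi * r^2
r^2 = 182.25
Fraction of circle = 30/360
A = (30/360) * pi * 182.25
A = 15.1875 * pi
A = 47.71
47.71 units^2


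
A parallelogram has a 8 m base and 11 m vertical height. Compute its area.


Shape: parallelogram
Base b = 8 m, Height h = 11 m
Formula: A = b * h
A = 8 * 11
A = 88
88 m^2


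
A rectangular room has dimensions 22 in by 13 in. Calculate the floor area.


Shape: rectangle
Length l = 22 in, Width w = 13 in
Formula: A = l * w
A = 22 * 13
A = 286
286 in^2


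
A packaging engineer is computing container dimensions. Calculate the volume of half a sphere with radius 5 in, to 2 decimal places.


Shape: hemisphere (half of a sphere)
Radius r = 5 in
Formula: V = (1/2) * (4/3) * pi * r^3 = (2/3) * pi * r^3
r^3 = 125
(2/3) * 125 = 83.333333
V = 83.333333 * pi
V = 261.8
261.8 in^3


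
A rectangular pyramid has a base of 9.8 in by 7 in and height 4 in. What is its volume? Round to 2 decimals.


Shape: rectangular pyramid
Base: 9.8 in x 7 in, Height h = 4 in
Formula: V = (1/3) * base_area * h
base_area = 9.8 * 7 = 68.6
base_area * h = 68.6 * 4 = 274.4
V = 274.4 / 3
V = 91.47
91.47 in^3


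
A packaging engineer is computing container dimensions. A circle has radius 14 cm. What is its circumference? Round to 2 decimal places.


Shape: circle
Radius r = 14 cm
Formula: C = 2 * pi * r
C = 2 * pi * 14
C = 28 * pi
C = 87.96
87.96 cm


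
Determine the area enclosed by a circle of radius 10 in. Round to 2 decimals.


Shape: circle
Radius r = 10 in
Formula: A = pi * r^2
r^2 = 10^2 = 100
A = pi * 100
A = 314.16
314.16 in^2


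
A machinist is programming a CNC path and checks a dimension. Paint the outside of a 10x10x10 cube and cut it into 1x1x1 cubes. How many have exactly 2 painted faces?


Large cube: 10 x 10 x 10, cut into unit cubes.
n = 10, so n - 2 = 8
Cubes with 2 painted faces lie along the edges, excluding corners.
A cube has 12 edges; each contributes (n - 2) = 8 such cubes.
Count = 12 * 8 = 96
96 unit cubes


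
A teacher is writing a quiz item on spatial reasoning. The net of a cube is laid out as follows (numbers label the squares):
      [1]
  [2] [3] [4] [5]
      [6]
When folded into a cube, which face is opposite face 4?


Net: cross layout. Take square 3 as the base (bottom).
Fold the four squares in the horizontal row up around 3: 2 -> left, 4 -> right, 5 wraps to the top.
Fold 1 and 6 up from 3: 1 -> back, 6 -> front.
Opposite pairs are therefore: (1, 6), (2, 4), (3, 5).
Face 4 is opposite face 2.
face 2


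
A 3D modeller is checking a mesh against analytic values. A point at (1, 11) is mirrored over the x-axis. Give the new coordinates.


Transformation: reflection
Original point: (1, 11)
Rule for reflection over the x-axis: (x, y) -> (x, -y)
Apply: (1, 11) -> (1, -11)
(1, -11)


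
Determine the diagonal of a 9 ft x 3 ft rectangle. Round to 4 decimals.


Shape: rectangle (diagonal via Pythagoras)
Sides: 9 ft and 3 ft
Formula: d = sqrt(l^2 + w^2)
l^2 = 81, w^2 = 9
l^2 + w^2 = 90
d = sqrt(90)
d = 9.4868
9.4868 ft


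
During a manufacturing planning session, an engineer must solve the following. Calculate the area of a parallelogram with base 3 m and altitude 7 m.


Shape: parallelogram
Base b = 3 m, Height h = 7 m
Formula: A = b * h
A = 3 * 7
A = 21
21 m^2


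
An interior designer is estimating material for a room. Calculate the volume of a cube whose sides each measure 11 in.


Shape: cube
Side s = 11 in
Formula: V = s^3
V = 11 * 11 * 11
V = 121 * 11
V = 1331
1331 in^3


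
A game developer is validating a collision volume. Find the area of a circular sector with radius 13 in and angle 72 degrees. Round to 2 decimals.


Shape: circular sector
Radius r = 13 in, Angle = 72 degrees
Formula: A = (angle/360) * pi * r^2
r^2 = 169
Fraction of circle = 72/360
A = (72/360) * pi * 169
A = 33.8 * pi
A = 106.19
106.19 in^2


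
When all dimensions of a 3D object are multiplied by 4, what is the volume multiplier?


Linear scale factor k = 4
Rule: under a linear scaling by k, volumes scale by k^3.
k^3 = 4 * 4 * 4
k^3 = 16 * 4
k^3 = 64
Volume scales by a factor of 64.
64 (dimensionless)


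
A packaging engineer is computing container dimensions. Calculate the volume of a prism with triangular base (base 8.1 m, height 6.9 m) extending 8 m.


Shape: triangular prism
Triangle base = 8.1 m, triangle height = 6.9 m, prism length L = 8 m
Formula: V = (1/2 * b * h_tri) * L
Cross-section area = 0.5 * 8.1 * 6.9 = 27.945
V = 27.945 * 8
V = 223.56
223.56 m^3


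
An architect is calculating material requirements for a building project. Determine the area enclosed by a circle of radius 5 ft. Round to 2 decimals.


Shape: circle
Radius r = 5 ft
Formula: A = pi * r^2
r^2 = 5^2 = 25
A = pi * 25
A = 78.54
78.54 ft^2


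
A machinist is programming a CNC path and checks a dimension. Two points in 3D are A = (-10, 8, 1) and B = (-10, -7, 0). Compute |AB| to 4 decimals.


3D distance between two points
P1 = (-10, 8, 1), P2 = (-10, -7, 0)
Formula: d = sqrt((x2-x1)^2 + (y2-y1)^2 + (z2-z1)^2)
dx = -10 - -10 = 0
dy = -7 - 8 = -15
dz = 0 - 1 = -1
dx^2 + dy^2 + dz^2 = 0 + 225 + 1 = 226
d = sqrt(226)
d = 15.0333
15.0333 units


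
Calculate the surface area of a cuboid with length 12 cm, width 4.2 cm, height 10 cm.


Shape: rectangular prism
l = 12 cm, w = 4.2 cm, h = 10 cm
Formula: SA = 2(lw + lh + wh)
lw = 50.4, lh = 120, wh = 42
lw + lh + wh = 212.4
SA = 2 * 212.4
SA = 424.8
424.8 cm^2


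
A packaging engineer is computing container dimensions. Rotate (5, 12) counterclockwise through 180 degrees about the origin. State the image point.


Transformation: rotation about the origin
Original point: (5, 12)
Rule for 180 deg: (x, y) -> (-x, -y)
Apply: (5, 12) -> (-5, -12)
(-5, -12)


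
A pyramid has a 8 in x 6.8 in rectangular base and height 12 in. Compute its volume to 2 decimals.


Shape: rectangular pyramid
Base: 8 in x 6.8 in, Height h = 12 in
Formula: V = (1/3) * base_area * h
base_area = 8 * 6.8 = 54.4
base_area * h = 54.4 * 12 = 652.8
V = 652.8 / 3
V = 217.6
217.6 in^3


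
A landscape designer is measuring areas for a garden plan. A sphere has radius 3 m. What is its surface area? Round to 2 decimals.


Shape: sphere
Radius r = 3 m
Formula: SA = 4 * pi * r^2
r^2 = 9
SA = 4 * pi * 9
SA = 36 * pi
SA = 113.1
113.1 m^2


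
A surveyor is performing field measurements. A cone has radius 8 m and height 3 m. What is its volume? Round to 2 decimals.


Shape: cone
Radius r = 8 m, Height h = 3 m
Formula: V = (1/3) * pi * r^2 * h
r^2 = 64
pi * r^2 * h = pi * 64 * 3 = 192 * pi
V = 192 * pi / 3
V = 201.06
201.06 m^3


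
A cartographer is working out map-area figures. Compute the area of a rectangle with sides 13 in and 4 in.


Shape: rectangle
Length l = 13 in, Width w = 4 in
Formula: A = l * w
A = 13 * 4
A = 52
52 in^2


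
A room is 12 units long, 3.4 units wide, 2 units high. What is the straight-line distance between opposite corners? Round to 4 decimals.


Shape: rectangular box (space diagonal)
l = 12 units, w = 3.4 units, h = 2 units
Visualize: the diagonal of the base, then a right triangle with that diagonal and the height.
Formula: d = sqrt(l^2 + w^2 + h^2)
l^2 + w^2 + h^2 = 144 + 11.56 + 4 = 159.56
d = sqrt(159.56)
d = 12.6317
12.6317 units


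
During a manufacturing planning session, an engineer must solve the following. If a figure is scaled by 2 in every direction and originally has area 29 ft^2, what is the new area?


Linear scale factor k = 2
Original area = 29 ft^2
Rule: under a linear scaling by k, areas scale by k^2.
k^2 = 2^2 = 4
New area = 29 * 4
New area = 116
116 ft^2


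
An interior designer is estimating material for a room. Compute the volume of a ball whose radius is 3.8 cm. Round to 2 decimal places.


Shape: sphere
Radius r = 3.8 cm
Formula: V = (4/3) * pi * r^3
r^3 = 54.872
(4/3) * 54.872 = 73.162667
V = 73.162667 * pi
V = 229.85
229.85 cm^3


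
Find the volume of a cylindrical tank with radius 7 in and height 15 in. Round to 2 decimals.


Shape: cylinder
Radius r = 7 in, Height h = 15 in
Formula: V = pi * r^2 * h
r^2 = 49
V = pi * 49 * 15
V = 735 * pi
V = 2309.07
2309.07 in^3


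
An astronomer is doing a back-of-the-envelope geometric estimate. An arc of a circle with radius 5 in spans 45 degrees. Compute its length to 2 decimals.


Shape: circular arc
Radius r = 5 in, Angle = 45 degrees
Formula: L = (angle/360) * 2 * pi * r
2 * pi * r = 10 * pi
L = (45/360) * 10 * pi
L = 1.25 * pi
L = 3.93
3.93 in


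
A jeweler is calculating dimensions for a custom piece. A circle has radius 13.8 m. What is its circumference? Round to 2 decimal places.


Shape: circle
Radius r = 13.8 m
Formula: C = 2 * pi * r
C = 2 * pi * 13.8
C = 27.6 * pi
C = 86.71
86.71 m


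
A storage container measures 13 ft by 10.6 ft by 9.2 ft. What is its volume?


Shape: rectangular prism
l = 13 ft, w = 10.6 ft, h = 9.2 ft
Formula: V = l * w * h
V = 13 * 10.6 * 9.2
V = 137.8 * 9.2
V = 1267.76
1267.76 ft^3


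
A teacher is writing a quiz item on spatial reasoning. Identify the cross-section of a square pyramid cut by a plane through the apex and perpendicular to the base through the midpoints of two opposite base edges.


Solid: square pyramid
Cutting plane: through the apex and perpendicular to the base through the midpoints of two opposite base edges
Visualize the intersection of the plane with the solid's surface.
The boundary of the cut region is a isosceles triangle.
isosceles triangle


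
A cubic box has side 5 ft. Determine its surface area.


Shape: cube
Side s = 5 ft
A cube has 6 square faces.
Formula: SA = 6 * s^2
s^2 = 25
SA = 6 * 25
SA = 150
150 ft^2


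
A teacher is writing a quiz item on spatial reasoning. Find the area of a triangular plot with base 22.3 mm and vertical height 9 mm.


Shape: triangle
Base b = 22.3 mm, Height h = 9 mm
Formula: A = (1/2) * b * h
A = 0.5 * 22.3 * 9
A = 0.5 * 200.7
A = 100.35
100.35 mm^2


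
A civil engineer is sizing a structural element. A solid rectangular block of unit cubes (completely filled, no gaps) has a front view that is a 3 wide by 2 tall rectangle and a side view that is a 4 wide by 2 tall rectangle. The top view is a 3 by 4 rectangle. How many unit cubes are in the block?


Orthographic views of a solid rectangular block:
Front view 3 x 2 -> length = 3, height = 2
Side view 4 x 2 -> width = 4, height = 2 (consistent)
Top view 3 x 4 -> confirms length = 3, width = 4
The block is 3 x 4 x 2.
Total unit cubes = 3 * 4 * 2 = 24
24 unit cubes


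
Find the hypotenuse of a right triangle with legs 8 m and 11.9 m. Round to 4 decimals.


Shape: right triangle
Legs a = 8 m, b = 11.9 m
Formula: c = sqrt(a^2 + b^2)
a^2 = 64, b^2 = 141.61
a^2 + b^2 = 205.61
c = sqrt(205.61)
c = 14.3391
14.3391 m


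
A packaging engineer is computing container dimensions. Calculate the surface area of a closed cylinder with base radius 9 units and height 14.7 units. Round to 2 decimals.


Shape: closed cylinder
Radius r = 9 units, Height h = 14.7 units
Formula: SA = 2*pi*r^2 + 2*pi*r*h = 2*pi*r*(r + h)
r + h = 23.7
2 * r * (r + h) = 2 * 9 * 23.7 = 426.6
SA = 426.6 * pi
SA = 1340.2
1340.2 units^2


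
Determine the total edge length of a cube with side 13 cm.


Shape: cube
Side s = 13 cm
A cube has 12 edges, all equal.
Formula: total edge length = 12 * s
Total = 12 * 13
Total = 156
156 cm


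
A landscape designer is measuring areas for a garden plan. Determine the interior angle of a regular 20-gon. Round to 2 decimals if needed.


Shape: regular icosagon (20 sides)
Formula: interior angle = (n - 2) * 180 / n
(n - 2) = 18
(n - 2) * 180 = 3240
angle = 3240 / 20
angle = 162
162 degrees


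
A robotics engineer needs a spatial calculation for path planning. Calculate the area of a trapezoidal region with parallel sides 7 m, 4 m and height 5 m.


Shape: trapezoid
Parallel sides a = 7 m, b = 4 m; Height h = 5 m
Formula: A = (a + b) * h / 2
a + b = 7 + 4 = 11
A = 11 * 5 / 2
A = 55 / 2
A = 27.5
27.5 m^2


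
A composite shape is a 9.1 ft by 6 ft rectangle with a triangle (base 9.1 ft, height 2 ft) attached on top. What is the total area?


Composite shape: rectangle + triangle
Rectangle area = 9.1 * 6 = 54.6
Triangle area = 0.5 * 9.1 * 2 = 9.1
Total = 54.6 + 9.1
Total = 63.7
63.7 ft^2


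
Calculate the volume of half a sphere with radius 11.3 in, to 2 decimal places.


Shape: hemisphere (half of a sphere)
Radius r = 11.3 in
Formula: V = (1/2) * (4/3) * pi * r^3 = (2/3) * pi * r^3
r^3 = 1442.897
(2/3) * 1442.897 = 961.931333
V = 961.931333 * pi
V = 3022
3022 in^3


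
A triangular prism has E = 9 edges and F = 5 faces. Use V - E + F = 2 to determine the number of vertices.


Polyhedron: triangular prism
Euler's formula for convex polyhedra: V - E + F = 2
Given: E = 9 edges and F = 5 faces
Solve for V:
V = 2 + E - F = 2 + 9 - 5 = 6
6 vertices


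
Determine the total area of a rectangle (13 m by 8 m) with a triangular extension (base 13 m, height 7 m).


Composite shape: rectangle + triangle
Rectangle area = 13 * 8 = 104
Triangle area = 0.5 * 13 * 7 = 45.5
Total = 104 + 45.5
Total = 149.5
149.5 m^2


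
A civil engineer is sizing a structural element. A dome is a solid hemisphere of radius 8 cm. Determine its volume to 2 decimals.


Shape: hemisphere (half of a sphere)
Radius r = 8 cm
Formula: V = (1/2) * (4/3) * pi * r^3 = (2/3) * pi * r^3
r^3 = 512
(2/3) * 512 = 341.333333
V = 341.333333 * pi
V = 1072.33
1072.33 cm^3


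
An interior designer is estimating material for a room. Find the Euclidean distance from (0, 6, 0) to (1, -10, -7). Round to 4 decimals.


3D distance between two points
P1 = (0, 6, 0), P2 = (1, -10, -7)
Formula: d = sqrt((x2-x1)^2 + (y2-y1)^2 + (z2-z1)^2)
dx = 1 - 0 = 1
dy = -10 - 6 = -16
dz = -7 - 0 = -7
dx^2 + dy^2 + dz^2 = 1 + 256 + 49 = 306
d = sqrt(306)
d = 17.4929
17.4929 units


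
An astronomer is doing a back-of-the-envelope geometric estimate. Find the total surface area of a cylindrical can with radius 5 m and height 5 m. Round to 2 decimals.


Shape: closed cylinder
Radius r = 5 m, Height h = 5 m
Formula: SA = 2*pi*r^2 + 2*pi*r*h = 2*pi*r*(r + h)
r + h = 10
2 * r * (r + h) = 2 * 5 * 10 = 100
SA = 100 * pi
SA = 314.16
314.16 m^2


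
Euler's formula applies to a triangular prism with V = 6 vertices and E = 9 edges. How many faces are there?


Polyhedron: triangular prism
Euler's formula for convex polyhedra: V - E + F = 2
Given: V = 6 vertices and E = 9 edges
Solve for F:
F = 2 + E - V = 2 + 9 - 6 = 5
5 faces


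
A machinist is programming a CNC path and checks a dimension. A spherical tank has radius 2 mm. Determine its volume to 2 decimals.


Shape: sphere
Radius r = 2 mm
Formula: V = (4/3) * pi * r^3
r^3 = 8
(4/3) * 8 = 10.666667
V = 10.666667 * pi
V = 33.51
33.51 mm^3


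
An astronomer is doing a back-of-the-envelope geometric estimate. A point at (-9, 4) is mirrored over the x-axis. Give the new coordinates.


Transformation: reflection
Original point: (-9, 4)
Rule for reflection over the x-axis: (x, y) -> (x, -y)
Apply: (-9, 4) -> (-9, -4)
(-9, -4)


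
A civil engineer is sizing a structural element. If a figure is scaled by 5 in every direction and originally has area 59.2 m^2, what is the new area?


Linear scale factor k = 5
Original area = 59.2 m^2
Rule: under a linear scaling by k, areas scale by k^2.
k^2 = 5^2 = 25
New area = 59.2 * 25
New area = 1480
1480 m^2


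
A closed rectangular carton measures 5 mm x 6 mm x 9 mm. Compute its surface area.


Shape: rectangular prism
l = 5 mm, w = 6 mm, h = 9 mm
Formula: SA = 2(lw + lh + wh)
lw = 30, lh = 45, wh = 54
lw + lh + wh = 129
SA = 2 * 129
SA = 258
258 mm^2


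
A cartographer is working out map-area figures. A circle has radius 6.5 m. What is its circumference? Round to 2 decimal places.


Shape: circle
Radius r = 6.5 m
Formula: C = 2 * pi * r
C = 2 * pi * 6.5
C = 13 * pi
C = 40.84
40.84 m


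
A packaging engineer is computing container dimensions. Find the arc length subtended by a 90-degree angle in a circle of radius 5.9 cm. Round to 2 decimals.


Shape: circular arc
Radius r = 5.9 cm, Angle = 90 degrees
Formula: L = (angle/360) * 2 * pi * r
2 * pi * r = 11.8 * pi
L = (90/360) * 11.8 * pi
L = 2.95 * pi
L = 9.27
9.27 cm


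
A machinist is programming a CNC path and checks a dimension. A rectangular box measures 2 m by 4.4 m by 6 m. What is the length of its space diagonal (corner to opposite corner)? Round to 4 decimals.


Shape: rectangular box (space diagonal)
l = 2 m, w = 4.4 m, h = 6 m
Visualize: the diagonal of the base, then a right triangle with that diagonal and the height.
Formula: d = sqrt(l^2 + w^2 + h^2)
l^2 + w^2 + h^2 = 4 + 19.36 + 36 = 59.36
d = sqrt(59.36)
d = 7.7045
7.7045 m


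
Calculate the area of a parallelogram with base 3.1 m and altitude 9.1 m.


Shape: parallelogram
Base b = 3.1 m, Height h = 9.1 m
Formula: A = b * h
A = 3.1 * 9.1
A = 28.21
28.21 m^2


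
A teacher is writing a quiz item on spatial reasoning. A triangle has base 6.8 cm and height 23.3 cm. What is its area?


Shape: triangle
Base b = 6.8 cm, Height h = 23.3 cm
Formula: A = (1/2) * b * h
A = 0.5 * 6.8 * 23.3
A = 0.5 * 158.44
A = 79.22
79.22 cm^2


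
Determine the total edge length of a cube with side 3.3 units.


Shape: cube
Side s = 3.3 units
A cube has 12 edges, all equal.
Formula: total edge length = 12 * s
Total = 12 * 3.3
Total = 39.6
39.6 units


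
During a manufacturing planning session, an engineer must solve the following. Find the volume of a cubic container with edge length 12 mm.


Shape: cube
Side s = 12 mm
Formula: V = s^3
V = 12 * 12 * 12
V = 144 * 12
V = 1728
1728 mm^3


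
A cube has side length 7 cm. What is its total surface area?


Shape: cube
Side s = 7 cm
A cube has 6 square faces.
Formula: SA = 6 * s^2
s^2 = 49
SA = 6 * 49
SA = 294
294 cm^2


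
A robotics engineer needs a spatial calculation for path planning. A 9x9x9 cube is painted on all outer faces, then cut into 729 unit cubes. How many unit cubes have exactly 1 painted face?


Large cube: 9 x 9 x 9, cut into unit cubes.
n = 9, so n - 2 = 7
Cubes with 1 painted face lie in the interior of each face.
A cube has 6 faces; each contributes (n - 2)^2 = 49 such cubes.
Count = 6 * 49 = 294
294 unit cubes


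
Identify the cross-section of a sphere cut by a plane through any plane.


Solid: sphere
Cutting plane: through any plane
Visualize the intersection of the plane with the solid's surface.
The boundary of the cut region is a circle.
circle


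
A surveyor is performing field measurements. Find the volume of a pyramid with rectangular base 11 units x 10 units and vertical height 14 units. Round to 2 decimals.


Shape: rectangular pyramid
Base: 11 units x 10 units, Height h = 14 units
Formula: V = (1/3) * base_area * h
base_area = 11 * 10 = 110
base_area * h = 110 * 14 = 1540
V = 1540 / 3
V = 513.33
513.33 units^3


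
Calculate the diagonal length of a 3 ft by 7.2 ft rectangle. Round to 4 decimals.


Shape: rectangle (diagonal via Pythagoras)
Sides: 3 ft and 7.2 ft
Formula: d = sqrt(l^2 + w^2)
l^2 = 9, w^2 = 51.84
l^2 + w^2 = 60.84
d = sqrt(60.84)
d = 7.8
7.8 ft


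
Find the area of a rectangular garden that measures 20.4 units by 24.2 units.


Shape: rectangle
Length l = 20.4 units, Width w = 24.2 units
Formula: A = l * w
A = 20.4 * 24.2
A = 493.68
493.68 units^2


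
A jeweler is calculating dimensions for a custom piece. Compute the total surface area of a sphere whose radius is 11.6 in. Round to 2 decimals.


Shape: sphere
Radius r = 11.6 in
Formula: SA = 4 * pi * r^2
r^2 = 134.56
SA = 4 * pi * 134.56
SA = 538.24 * pi
SA = 1690.93
1690.93 in^2


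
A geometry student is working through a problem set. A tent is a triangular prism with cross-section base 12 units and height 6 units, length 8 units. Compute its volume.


Shape: triangular prism
Triangle base = 12 units, triangle height = 6 units, prism length L = 8 units
Formula: V = (1/2 * b * h_tri) * L
Cross-section area = 0.5 * 12 * 6 = 36
V = 36 * 8
V = 288
288 units^3
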